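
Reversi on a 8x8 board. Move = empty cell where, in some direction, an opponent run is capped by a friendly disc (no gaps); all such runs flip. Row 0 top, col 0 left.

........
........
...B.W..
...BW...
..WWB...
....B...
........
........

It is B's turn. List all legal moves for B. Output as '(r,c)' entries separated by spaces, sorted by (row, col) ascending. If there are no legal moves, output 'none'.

(1,4): no bracket -> illegal
(1,5): no bracket -> illegal
(1,6): no bracket -> illegal
(2,4): flips 1 -> legal
(2,6): no bracket -> illegal
(3,1): no bracket -> illegal
(3,2): flips 1 -> legal
(3,5): flips 1 -> legal
(3,6): no bracket -> illegal
(4,1): flips 2 -> legal
(4,5): flips 1 -> legal
(5,1): flips 1 -> legal
(5,2): no bracket -> illegal
(5,3): flips 1 -> legal

Answer: (2,4) (3,2) (3,5) (4,1) (4,5) (5,1) (5,3)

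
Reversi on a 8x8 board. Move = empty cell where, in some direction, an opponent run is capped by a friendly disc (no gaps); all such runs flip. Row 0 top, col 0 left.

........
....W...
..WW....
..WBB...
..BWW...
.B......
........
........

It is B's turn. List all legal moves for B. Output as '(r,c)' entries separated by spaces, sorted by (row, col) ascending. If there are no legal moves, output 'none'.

(0,3): no bracket -> illegal
(0,4): no bracket -> illegal
(0,5): no bracket -> illegal
(1,1): flips 1 -> legal
(1,2): flips 3 -> legal
(1,3): flips 1 -> legal
(1,5): no bracket -> illegal
(2,1): no bracket -> illegal
(2,4): no bracket -> illegal
(2,5): no bracket -> illegal
(3,1): flips 1 -> legal
(3,5): no bracket -> illegal
(4,1): no bracket -> illegal
(4,5): flips 2 -> legal
(5,2): flips 1 -> legal
(5,3): flips 1 -> legal
(5,4): flips 1 -> legal
(5,5): flips 1 -> legal

Answer: (1,1) (1,2) (1,3) (3,1) (4,5) (5,2) (5,3) (5,4) (5,5)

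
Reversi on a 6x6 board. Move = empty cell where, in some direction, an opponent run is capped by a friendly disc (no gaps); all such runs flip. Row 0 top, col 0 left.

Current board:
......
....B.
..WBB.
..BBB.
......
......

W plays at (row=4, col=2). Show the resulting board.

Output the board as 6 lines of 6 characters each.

Answer: ......
....B.
..WBB.
..WBB.
..W...
......

Derivation:
Place W at (4,2); scan 8 dirs for brackets.
Dir NW: first cell '.' (not opp) -> no flip
Dir N: opp run (3,2) capped by W -> flip
Dir NE: opp run (3,3) (2,4), next='.' -> no flip
Dir W: first cell '.' (not opp) -> no flip
Dir E: first cell '.' (not opp) -> no flip
Dir SW: first cell '.' (not opp) -> no flip
Dir S: first cell '.' (not opp) -> no flip
Dir SE: first cell '.' (not opp) -> no flip
All flips: (3,2)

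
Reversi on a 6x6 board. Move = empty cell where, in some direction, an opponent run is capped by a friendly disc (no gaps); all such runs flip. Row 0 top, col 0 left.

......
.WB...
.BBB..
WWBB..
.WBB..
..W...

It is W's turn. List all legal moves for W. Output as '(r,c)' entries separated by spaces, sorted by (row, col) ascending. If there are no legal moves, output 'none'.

(0,1): no bracket -> illegal
(0,2): flips 4 -> legal
(0,3): flips 2 -> legal
(1,0): no bracket -> illegal
(1,3): flips 2 -> legal
(1,4): flips 2 -> legal
(2,0): no bracket -> illegal
(2,4): no bracket -> illegal
(3,4): flips 3 -> legal
(4,4): flips 4 -> legal
(5,1): no bracket -> illegal
(5,3): flips 1 -> legal
(5,4): no bracket -> illegal

Answer: (0,2) (0,3) (1,3) (1,4) (3,4) (4,4) (5,3)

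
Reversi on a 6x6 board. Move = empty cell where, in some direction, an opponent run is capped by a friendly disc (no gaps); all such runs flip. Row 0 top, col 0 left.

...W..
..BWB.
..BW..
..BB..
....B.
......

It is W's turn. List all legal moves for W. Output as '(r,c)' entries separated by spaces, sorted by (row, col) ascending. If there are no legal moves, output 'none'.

(0,1): flips 1 -> legal
(0,2): no bracket -> illegal
(0,4): no bracket -> illegal
(0,5): flips 1 -> legal
(1,1): flips 1 -> legal
(1,5): flips 1 -> legal
(2,1): flips 2 -> legal
(2,4): no bracket -> illegal
(2,5): flips 1 -> legal
(3,1): flips 1 -> legal
(3,4): no bracket -> illegal
(3,5): no bracket -> illegal
(4,1): flips 1 -> legal
(4,2): no bracket -> illegal
(4,3): flips 1 -> legal
(4,5): no bracket -> illegal
(5,3): no bracket -> illegal
(5,4): no bracket -> illegal
(5,5): no bracket -> illegal

Answer: (0,1) (0,5) (1,1) (1,5) (2,1) (2,5) (3,1) (4,1) (4,3)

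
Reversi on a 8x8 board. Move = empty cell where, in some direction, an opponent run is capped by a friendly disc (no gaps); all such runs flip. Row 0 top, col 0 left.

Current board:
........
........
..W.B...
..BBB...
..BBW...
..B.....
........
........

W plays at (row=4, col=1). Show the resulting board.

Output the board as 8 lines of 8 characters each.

Place W at (4,1); scan 8 dirs for brackets.
Dir NW: first cell '.' (not opp) -> no flip
Dir N: first cell '.' (not opp) -> no flip
Dir NE: opp run (3,2), next='.' -> no flip
Dir W: first cell '.' (not opp) -> no flip
Dir E: opp run (4,2) (4,3) capped by W -> flip
Dir SW: first cell '.' (not opp) -> no flip
Dir S: first cell '.' (not opp) -> no flip
Dir SE: opp run (5,2), next='.' -> no flip
All flips: (4,2) (4,3)

Answer: ........
........
..W.B...
..BBB...
.WWWW...
..B.....
........
........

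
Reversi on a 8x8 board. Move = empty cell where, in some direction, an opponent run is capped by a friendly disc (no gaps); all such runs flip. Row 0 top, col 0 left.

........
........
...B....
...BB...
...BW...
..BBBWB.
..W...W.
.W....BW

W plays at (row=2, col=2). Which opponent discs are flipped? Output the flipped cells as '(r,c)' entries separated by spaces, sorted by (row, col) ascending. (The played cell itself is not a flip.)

Dir NW: first cell '.' (not opp) -> no flip
Dir N: first cell '.' (not opp) -> no flip
Dir NE: first cell '.' (not opp) -> no flip
Dir W: first cell '.' (not opp) -> no flip
Dir E: opp run (2,3), next='.' -> no flip
Dir SW: first cell '.' (not opp) -> no flip
Dir S: first cell '.' (not opp) -> no flip
Dir SE: opp run (3,3) capped by W -> flip

Answer: (3,3)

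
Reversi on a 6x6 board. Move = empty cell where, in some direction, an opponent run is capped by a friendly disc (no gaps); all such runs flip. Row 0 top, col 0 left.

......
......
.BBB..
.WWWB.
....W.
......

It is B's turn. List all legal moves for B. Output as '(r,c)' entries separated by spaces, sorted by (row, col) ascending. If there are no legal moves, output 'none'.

Answer: (3,0) (4,0) (4,1) (4,2) (4,3) (5,4) (5,5)

Derivation:
(2,0): no bracket -> illegal
(2,4): no bracket -> illegal
(3,0): flips 3 -> legal
(3,5): no bracket -> illegal
(4,0): flips 1 -> legal
(4,1): flips 2 -> legal
(4,2): flips 1 -> legal
(4,3): flips 2 -> legal
(4,5): no bracket -> illegal
(5,3): no bracket -> illegal
(5,4): flips 1 -> legal
(5,5): flips 2 -> legal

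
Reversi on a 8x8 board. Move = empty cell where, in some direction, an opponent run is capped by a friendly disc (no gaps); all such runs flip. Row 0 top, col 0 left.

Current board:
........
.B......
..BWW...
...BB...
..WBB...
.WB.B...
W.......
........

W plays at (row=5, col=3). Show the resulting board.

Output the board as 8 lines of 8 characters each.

Answer: ........
.B......
..BWW...
...WB...
..WWB...
.WWWB...
W.......
........

Derivation:
Place W at (5,3); scan 8 dirs for brackets.
Dir NW: first cell 'W' (not opp) -> no flip
Dir N: opp run (4,3) (3,3) capped by W -> flip
Dir NE: opp run (4,4), next='.' -> no flip
Dir W: opp run (5,2) capped by W -> flip
Dir E: opp run (5,4), next='.' -> no flip
Dir SW: first cell '.' (not opp) -> no flip
Dir S: first cell '.' (not opp) -> no flip
Dir SE: first cell '.' (not opp) -> no flip
All flips: (3,3) (4,3) (5,2)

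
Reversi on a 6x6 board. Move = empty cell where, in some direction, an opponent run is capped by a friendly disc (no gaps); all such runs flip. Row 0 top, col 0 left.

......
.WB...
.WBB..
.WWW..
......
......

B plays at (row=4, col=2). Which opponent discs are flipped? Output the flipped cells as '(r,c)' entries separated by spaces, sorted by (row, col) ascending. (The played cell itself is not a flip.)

Answer: (3,2)

Derivation:
Dir NW: opp run (3,1), next='.' -> no flip
Dir N: opp run (3,2) capped by B -> flip
Dir NE: opp run (3,3), next='.' -> no flip
Dir W: first cell '.' (not opp) -> no flip
Dir E: first cell '.' (not opp) -> no flip
Dir SW: first cell '.' (not opp) -> no flip
Dir S: first cell '.' (not opp) -> no flip
Dir SE: first cell '.' (not opp) -> no flip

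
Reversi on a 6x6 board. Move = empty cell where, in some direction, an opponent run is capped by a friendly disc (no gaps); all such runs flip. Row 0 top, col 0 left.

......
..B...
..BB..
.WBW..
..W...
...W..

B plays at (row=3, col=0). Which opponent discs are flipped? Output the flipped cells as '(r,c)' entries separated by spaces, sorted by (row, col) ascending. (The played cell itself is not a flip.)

Dir NW: edge -> no flip
Dir N: first cell '.' (not opp) -> no flip
Dir NE: first cell '.' (not opp) -> no flip
Dir W: edge -> no flip
Dir E: opp run (3,1) capped by B -> flip
Dir SW: edge -> no flip
Dir S: first cell '.' (not opp) -> no flip
Dir SE: first cell '.' (not opp) -> no flip

Answer: (3,1)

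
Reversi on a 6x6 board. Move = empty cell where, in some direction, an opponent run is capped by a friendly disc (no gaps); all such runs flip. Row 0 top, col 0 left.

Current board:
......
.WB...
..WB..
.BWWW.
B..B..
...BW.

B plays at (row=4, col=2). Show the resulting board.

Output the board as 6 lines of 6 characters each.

Place B at (4,2); scan 8 dirs for brackets.
Dir NW: first cell 'B' (not opp) -> no flip
Dir N: opp run (3,2) (2,2) capped by B -> flip
Dir NE: opp run (3,3), next='.' -> no flip
Dir W: first cell '.' (not opp) -> no flip
Dir E: first cell 'B' (not opp) -> no flip
Dir SW: first cell '.' (not opp) -> no flip
Dir S: first cell '.' (not opp) -> no flip
Dir SE: first cell 'B' (not opp) -> no flip
All flips: (2,2) (3,2)

Answer: ......
.WB...
..BB..
.BBWW.
B.BB..
...BW.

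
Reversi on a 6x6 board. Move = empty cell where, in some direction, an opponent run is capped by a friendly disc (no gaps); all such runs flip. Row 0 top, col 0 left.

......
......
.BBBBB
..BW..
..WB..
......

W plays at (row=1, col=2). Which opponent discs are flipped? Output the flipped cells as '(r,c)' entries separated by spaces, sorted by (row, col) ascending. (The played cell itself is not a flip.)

Dir NW: first cell '.' (not opp) -> no flip
Dir N: first cell '.' (not opp) -> no flip
Dir NE: first cell '.' (not opp) -> no flip
Dir W: first cell '.' (not opp) -> no flip
Dir E: first cell '.' (not opp) -> no flip
Dir SW: opp run (2,1), next='.' -> no flip
Dir S: opp run (2,2) (3,2) capped by W -> flip
Dir SE: opp run (2,3), next='.' -> no flip

Answer: (2,2) (3,2)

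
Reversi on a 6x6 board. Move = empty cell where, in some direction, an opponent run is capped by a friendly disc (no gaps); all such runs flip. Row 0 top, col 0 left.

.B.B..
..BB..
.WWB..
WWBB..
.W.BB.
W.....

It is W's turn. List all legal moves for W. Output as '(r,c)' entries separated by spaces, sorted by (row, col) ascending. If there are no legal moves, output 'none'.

(0,0): no bracket -> illegal
(0,2): flips 1 -> legal
(0,4): flips 1 -> legal
(1,0): no bracket -> illegal
(1,1): no bracket -> illegal
(1,4): flips 2 -> legal
(2,4): flips 1 -> legal
(3,4): flips 2 -> legal
(3,5): no bracket -> illegal
(4,2): flips 1 -> legal
(4,5): no bracket -> illegal
(5,2): no bracket -> illegal
(5,3): no bracket -> illegal
(5,4): flips 2 -> legal
(5,5): flips 2 -> legal

Answer: (0,2) (0,4) (1,4) (2,4) (3,4) (4,2) (5,4) (5,5)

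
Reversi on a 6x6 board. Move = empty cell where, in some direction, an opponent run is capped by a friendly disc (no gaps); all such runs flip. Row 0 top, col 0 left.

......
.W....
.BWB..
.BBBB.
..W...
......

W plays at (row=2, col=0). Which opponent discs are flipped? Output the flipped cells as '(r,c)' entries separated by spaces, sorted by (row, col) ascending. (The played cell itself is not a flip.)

Answer: (2,1) (3,1)

Derivation:
Dir NW: edge -> no flip
Dir N: first cell '.' (not opp) -> no flip
Dir NE: first cell 'W' (not opp) -> no flip
Dir W: edge -> no flip
Dir E: opp run (2,1) capped by W -> flip
Dir SW: edge -> no flip
Dir S: first cell '.' (not opp) -> no flip
Dir SE: opp run (3,1) capped by W -> flip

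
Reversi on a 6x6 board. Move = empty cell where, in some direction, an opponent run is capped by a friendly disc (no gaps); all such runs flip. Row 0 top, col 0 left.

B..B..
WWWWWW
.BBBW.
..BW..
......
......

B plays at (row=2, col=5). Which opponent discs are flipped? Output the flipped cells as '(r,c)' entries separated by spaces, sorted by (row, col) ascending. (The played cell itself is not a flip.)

Dir NW: opp run (1,4) capped by B -> flip
Dir N: opp run (1,5), next='.' -> no flip
Dir NE: edge -> no flip
Dir W: opp run (2,4) capped by B -> flip
Dir E: edge -> no flip
Dir SW: first cell '.' (not opp) -> no flip
Dir S: first cell '.' (not opp) -> no flip
Dir SE: edge -> no flip

Answer: (1,4) (2,4)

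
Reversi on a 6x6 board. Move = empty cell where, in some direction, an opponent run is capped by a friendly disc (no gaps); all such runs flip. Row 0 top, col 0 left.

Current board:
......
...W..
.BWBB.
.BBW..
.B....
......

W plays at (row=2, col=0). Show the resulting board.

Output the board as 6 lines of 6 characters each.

Place W at (2,0); scan 8 dirs for brackets.
Dir NW: edge -> no flip
Dir N: first cell '.' (not opp) -> no flip
Dir NE: first cell '.' (not opp) -> no flip
Dir W: edge -> no flip
Dir E: opp run (2,1) capped by W -> flip
Dir SW: edge -> no flip
Dir S: first cell '.' (not opp) -> no flip
Dir SE: opp run (3,1), next='.' -> no flip
All flips: (2,1)

Answer: ......
...W..
WWWBB.
.BBW..
.B....
......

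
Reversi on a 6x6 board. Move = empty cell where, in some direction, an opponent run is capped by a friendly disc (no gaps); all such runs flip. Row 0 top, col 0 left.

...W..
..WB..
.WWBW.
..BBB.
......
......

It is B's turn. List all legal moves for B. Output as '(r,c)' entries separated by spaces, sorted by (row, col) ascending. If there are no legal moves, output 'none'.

(0,1): flips 1 -> legal
(0,2): flips 2 -> legal
(0,4): no bracket -> illegal
(1,0): flips 1 -> legal
(1,1): flips 2 -> legal
(1,4): flips 1 -> legal
(1,5): flips 1 -> legal
(2,0): flips 2 -> legal
(2,5): flips 1 -> legal
(3,0): no bracket -> illegal
(3,1): flips 1 -> legal
(3,5): flips 1 -> legal

Answer: (0,1) (0,2) (1,0) (1,1) (1,4) (1,5) (2,0) (2,5) (3,1) (3,5)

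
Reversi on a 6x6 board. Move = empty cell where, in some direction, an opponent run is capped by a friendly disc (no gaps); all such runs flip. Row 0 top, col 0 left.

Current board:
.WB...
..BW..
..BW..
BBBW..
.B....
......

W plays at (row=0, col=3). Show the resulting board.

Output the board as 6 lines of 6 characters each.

Place W at (0,3); scan 8 dirs for brackets.
Dir NW: edge -> no flip
Dir N: edge -> no flip
Dir NE: edge -> no flip
Dir W: opp run (0,2) capped by W -> flip
Dir E: first cell '.' (not opp) -> no flip
Dir SW: opp run (1,2), next='.' -> no flip
Dir S: first cell 'W' (not opp) -> no flip
Dir SE: first cell '.' (not opp) -> no flip
All flips: (0,2)

Answer: .WWW..
..BW..
..BW..
BBBW..
.B....
......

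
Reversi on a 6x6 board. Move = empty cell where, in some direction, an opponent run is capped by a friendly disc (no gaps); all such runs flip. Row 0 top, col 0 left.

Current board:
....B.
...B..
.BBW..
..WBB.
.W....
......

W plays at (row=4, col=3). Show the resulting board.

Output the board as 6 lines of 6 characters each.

Place W at (4,3); scan 8 dirs for brackets.
Dir NW: first cell 'W' (not opp) -> no flip
Dir N: opp run (3,3) capped by W -> flip
Dir NE: opp run (3,4), next='.' -> no flip
Dir W: first cell '.' (not opp) -> no flip
Dir E: first cell '.' (not opp) -> no flip
Dir SW: first cell '.' (not opp) -> no flip
Dir S: first cell '.' (not opp) -> no flip
Dir SE: first cell '.' (not opp) -> no flip
All flips: (3,3)

Answer: ....B.
...B..
.BBW..
..WWB.
.W.W..
......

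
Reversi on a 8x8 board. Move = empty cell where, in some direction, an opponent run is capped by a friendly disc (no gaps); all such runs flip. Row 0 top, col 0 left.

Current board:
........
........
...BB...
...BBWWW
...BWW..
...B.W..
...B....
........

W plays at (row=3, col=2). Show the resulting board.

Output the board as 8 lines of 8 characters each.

Answer: ........
........
...BB...
..WWWWWW
...BWW..
...B.W..
...B....
........

Derivation:
Place W at (3,2); scan 8 dirs for brackets.
Dir NW: first cell '.' (not opp) -> no flip
Dir N: first cell '.' (not opp) -> no flip
Dir NE: opp run (2,3), next='.' -> no flip
Dir W: first cell '.' (not opp) -> no flip
Dir E: opp run (3,3) (3,4) capped by W -> flip
Dir SW: first cell '.' (not opp) -> no flip
Dir S: first cell '.' (not opp) -> no flip
Dir SE: opp run (4,3), next='.' -> no flip
All flips: (3,3) (3,4)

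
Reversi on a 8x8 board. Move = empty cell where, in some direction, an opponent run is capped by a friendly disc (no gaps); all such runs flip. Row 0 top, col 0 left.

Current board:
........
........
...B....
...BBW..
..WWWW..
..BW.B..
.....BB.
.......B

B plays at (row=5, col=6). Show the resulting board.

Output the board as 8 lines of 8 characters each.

Answer: ........
........
...B....
...BBW..
..WWWB..
..BW.BB.
.....BB.
.......B

Derivation:
Place B at (5,6); scan 8 dirs for brackets.
Dir NW: opp run (4,5) capped by B -> flip
Dir N: first cell '.' (not opp) -> no flip
Dir NE: first cell '.' (not opp) -> no flip
Dir W: first cell 'B' (not opp) -> no flip
Dir E: first cell '.' (not opp) -> no flip
Dir SW: first cell 'B' (not opp) -> no flip
Dir S: first cell 'B' (not opp) -> no flip
Dir SE: first cell '.' (not opp) -> no flip
All flips: (4,5)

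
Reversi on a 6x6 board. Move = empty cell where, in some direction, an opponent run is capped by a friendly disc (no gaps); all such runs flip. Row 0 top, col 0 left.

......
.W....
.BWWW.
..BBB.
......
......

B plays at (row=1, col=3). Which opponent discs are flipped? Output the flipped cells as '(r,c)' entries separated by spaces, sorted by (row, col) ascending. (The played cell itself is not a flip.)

Dir NW: first cell '.' (not opp) -> no flip
Dir N: first cell '.' (not opp) -> no flip
Dir NE: first cell '.' (not opp) -> no flip
Dir W: first cell '.' (not opp) -> no flip
Dir E: first cell '.' (not opp) -> no flip
Dir SW: opp run (2,2), next='.' -> no flip
Dir S: opp run (2,3) capped by B -> flip
Dir SE: opp run (2,4), next='.' -> no flip

Answer: (2,3)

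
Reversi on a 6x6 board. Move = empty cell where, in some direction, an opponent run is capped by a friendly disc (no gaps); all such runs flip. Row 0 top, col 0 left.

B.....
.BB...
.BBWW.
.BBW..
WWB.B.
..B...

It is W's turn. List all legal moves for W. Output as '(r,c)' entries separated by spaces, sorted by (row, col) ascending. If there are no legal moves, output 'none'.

Answer: (0,1) (1,3) (2,0) (3,0) (4,3) (5,1) (5,5)

Derivation:
(0,1): flips 4 -> legal
(0,2): no bracket -> illegal
(0,3): no bracket -> illegal
(1,0): no bracket -> illegal
(1,3): flips 2 -> legal
(2,0): flips 2 -> legal
(3,0): flips 2 -> legal
(3,4): no bracket -> illegal
(3,5): no bracket -> illegal
(4,3): flips 1 -> legal
(4,5): no bracket -> illegal
(5,1): flips 1 -> legal
(5,3): no bracket -> illegal
(5,4): no bracket -> illegal
(5,5): flips 1 -> legal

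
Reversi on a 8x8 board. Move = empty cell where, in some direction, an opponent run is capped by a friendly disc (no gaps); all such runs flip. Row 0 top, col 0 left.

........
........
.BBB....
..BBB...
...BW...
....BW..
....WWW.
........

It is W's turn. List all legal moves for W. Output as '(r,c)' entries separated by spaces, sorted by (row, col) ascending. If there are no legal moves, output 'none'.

Answer: (1,0) (1,1) (2,4) (4,2) (5,3)

Derivation:
(1,0): flips 4 -> legal
(1,1): flips 2 -> legal
(1,2): no bracket -> illegal
(1,3): no bracket -> illegal
(1,4): no bracket -> illegal
(2,0): no bracket -> illegal
(2,4): flips 1 -> legal
(2,5): no bracket -> illegal
(3,0): no bracket -> illegal
(3,1): no bracket -> illegal
(3,5): no bracket -> illegal
(4,1): no bracket -> illegal
(4,2): flips 1 -> legal
(4,5): no bracket -> illegal
(5,2): no bracket -> illegal
(5,3): flips 1 -> legal
(6,3): no bracket -> illegal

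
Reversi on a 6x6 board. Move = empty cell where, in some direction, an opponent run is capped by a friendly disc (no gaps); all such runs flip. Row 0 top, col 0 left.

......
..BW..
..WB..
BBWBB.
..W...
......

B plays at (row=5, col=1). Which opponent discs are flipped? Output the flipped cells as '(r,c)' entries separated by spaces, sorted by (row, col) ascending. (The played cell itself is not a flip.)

Dir NW: first cell '.' (not opp) -> no flip
Dir N: first cell '.' (not opp) -> no flip
Dir NE: opp run (4,2) capped by B -> flip
Dir W: first cell '.' (not opp) -> no flip
Dir E: first cell '.' (not opp) -> no flip
Dir SW: edge -> no flip
Dir S: edge -> no flip
Dir SE: edge -> no flip

Answer: (4,2)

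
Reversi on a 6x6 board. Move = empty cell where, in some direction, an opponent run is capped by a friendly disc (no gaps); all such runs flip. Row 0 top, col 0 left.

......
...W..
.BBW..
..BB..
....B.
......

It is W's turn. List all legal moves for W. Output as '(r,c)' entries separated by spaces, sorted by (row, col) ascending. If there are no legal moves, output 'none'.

Answer: (2,0) (3,1) (4,1) (4,3)

Derivation:
(1,0): no bracket -> illegal
(1,1): no bracket -> illegal
(1,2): no bracket -> illegal
(2,0): flips 2 -> legal
(2,4): no bracket -> illegal
(3,0): no bracket -> illegal
(3,1): flips 1 -> legal
(3,4): no bracket -> illegal
(3,5): no bracket -> illegal
(4,1): flips 1 -> legal
(4,2): no bracket -> illegal
(4,3): flips 1 -> legal
(4,5): no bracket -> illegal
(5,3): no bracket -> illegal
(5,4): no bracket -> illegal
(5,5): no bracket -> illegal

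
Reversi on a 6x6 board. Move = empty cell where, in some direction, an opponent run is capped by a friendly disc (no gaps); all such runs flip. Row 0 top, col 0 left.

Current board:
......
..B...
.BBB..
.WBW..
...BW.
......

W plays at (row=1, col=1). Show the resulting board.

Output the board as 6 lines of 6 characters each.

Place W at (1,1); scan 8 dirs for brackets.
Dir NW: first cell '.' (not opp) -> no flip
Dir N: first cell '.' (not opp) -> no flip
Dir NE: first cell '.' (not opp) -> no flip
Dir W: first cell '.' (not opp) -> no flip
Dir E: opp run (1,2), next='.' -> no flip
Dir SW: first cell '.' (not opp) -> no flip
Dir S: opp run (2,1) capped by W -> flip
Dir SE: opp run (2,2) capped by W -> flip
All flips: (2,1) (2,2)

Answer: ......
.WB...
.WWB..
.WBW..
...BW.
......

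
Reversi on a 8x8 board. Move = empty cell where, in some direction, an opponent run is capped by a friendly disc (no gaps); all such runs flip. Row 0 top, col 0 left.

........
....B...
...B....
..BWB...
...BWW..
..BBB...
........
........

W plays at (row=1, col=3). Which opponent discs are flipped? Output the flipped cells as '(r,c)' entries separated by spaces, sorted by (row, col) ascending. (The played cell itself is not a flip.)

Answer: (2,3)

Derivation:
Dir NW: first cell '.' (not opp) -> no flip
Dir N: first cell '.' (not opp) -> no flip
Dir NE: first cell '.' (not opp) -> no flip
Dir W: first cell '.' (not opp) -> no flip
Dir E: opp run (1,4), next='.' -> no flip
Dir SW: first cell '.' (not opp) -> no flip
Dir S: opp run (2,3) capped by W -> flip
Dir SE: first cell '.' (not opp) -> no flip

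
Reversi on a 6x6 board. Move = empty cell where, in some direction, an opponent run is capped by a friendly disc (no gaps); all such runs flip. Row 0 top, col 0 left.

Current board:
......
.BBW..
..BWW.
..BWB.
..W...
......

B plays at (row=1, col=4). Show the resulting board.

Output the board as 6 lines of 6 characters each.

Answer: ......
.BBBB.
..BBB.
..BWB.
..W...
......

Derivation:
Place B at (1,4); scan 8 dirs for brackets.
Dir NW: first cell '.' (not opp) -> no flip
Dir N: first cell '.' (not opp) -> no flip
Dir NE: first cell '.' (not opp) -> no flip
Dir W: opp run (1,3) capped by B -> flip
Dir E: first cell '.' (not opp) -> no flip
Dir SW: opp run (2,3) capped by B -> flip
Dir S: opp run (2,4) capped by B -> flip
Dir SE: first cell '.' (not opp) -> no flip
All flips: (1,3) (2,3) (2,4)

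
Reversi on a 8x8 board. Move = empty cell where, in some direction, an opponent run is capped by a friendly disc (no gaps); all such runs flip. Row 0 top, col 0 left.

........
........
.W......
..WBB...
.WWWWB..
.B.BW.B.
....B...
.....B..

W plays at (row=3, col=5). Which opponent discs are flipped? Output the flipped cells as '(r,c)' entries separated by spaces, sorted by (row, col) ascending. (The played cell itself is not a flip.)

Answer: (3,3) (3,4)

Derivation:
Dir NW: first cell '.' (not opp) -> no flip
Dir N: first cell '.' (not opp) -> no flip
Dir NE: first cell '.' (not opp) -> no flip
Dir W: opp run (3,4) (3,3) capped by W -> flip
Dir E: first cell '.' (not opp) -> no flip
Dir SW: first cell 'W' (not opp) -> no flip
Dir S: opp run (4,5), next='.' -> no flip
Dir SE: first cell '.' (not opp) -> no flip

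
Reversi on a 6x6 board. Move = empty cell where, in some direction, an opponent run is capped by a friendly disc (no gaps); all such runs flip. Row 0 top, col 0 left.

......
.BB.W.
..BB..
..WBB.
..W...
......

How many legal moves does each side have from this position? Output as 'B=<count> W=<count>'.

Answer: B=5 W=3

Derivation:
-- B to move --
(0,3): no bracket -> illegal
(0,4): no bracket -> illegal
(0,5): flips 1 -> legal
(1,3): no bracket -> illegal
(1,5): no bracket -> illegal
(2,1): no bracket -> illegal
(2,4): no bracket -> illegal
(2,5): no bracket -> illegal
(3,1): flips 1 -> legal
(4,1): flips 1 -> legal
(4,3): no bracket -> illegal
(5,1): flips 1 -> legal
(5,2): flips 2 -> legal
(5,3): no bracket -> illegal
B mobility = 5
-- W to move --
(0,0): no bracket -> illegal
(0,1): no bracket -> illegal
(0,2): flips 2 -> legal
(0,3): no bracket -> illegal
(1,0): no bracket -> illegal
(1,3): no bracket -> illegal
(2,0): no bracket -> illegal
(2,1): no bracket -> illegal
(2,4): flips 1 -> legal
(2,5): no bracket -> illegal
(3,1): no bracket -> illegal
(3,5): flips 2 -> legal
(4,3): no bracket -> illegal
(4,4): no bracket -> illegal
(4,5): no bracket -> illegal
W mobility = 3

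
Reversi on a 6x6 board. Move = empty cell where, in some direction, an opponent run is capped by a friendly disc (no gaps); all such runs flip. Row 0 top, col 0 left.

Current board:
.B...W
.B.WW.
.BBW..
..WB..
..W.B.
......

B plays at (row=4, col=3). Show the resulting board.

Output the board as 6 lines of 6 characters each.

Answer: .B...W
.B.WW.
.BBW..
..BB..
..WBB.
......

Derivation:
Place B at (4,3); scan 8 dirs for brackets.
Dir NW: opp run (3,2) capped by B -> flip
Dir N: first cell 'B' (not opp) -> no flip
Dir NE: first cell '.' (not opp) -> no flip
Dir W: opp run (4,2), next='.' -> no flip
Dir E: first cell 'B' (not opp) -> no flip
Dir SW: first cell '.' (not opp) -> no flip
Dir S: first cell '.' (not opp) -> no flip
Dir SE: first cell '.' (not opp) -> no flip
All flips: (3,2)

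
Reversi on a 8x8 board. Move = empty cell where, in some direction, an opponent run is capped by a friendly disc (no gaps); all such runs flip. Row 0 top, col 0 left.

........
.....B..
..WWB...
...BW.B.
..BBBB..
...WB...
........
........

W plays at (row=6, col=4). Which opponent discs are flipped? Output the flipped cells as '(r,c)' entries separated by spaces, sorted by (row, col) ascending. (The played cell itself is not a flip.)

Answer: (4,4) (5,4)

Derivation:
Dir NW: first cell 'W' (not opp) -> no flip
Dir N: opp run (5,4) (4,4) capped by W -> flip
Dir NE: first cell '.' (not opp) -> no flip
Dir W: first cell '.' (not opp) -> no flip
Dir E: first cell '.' (not opp) -> no flip
Dir SW: first cell '.' (not opp) -> no flip
Dir S: first cell '.' (not opp) -> no flip
Dir SE: first cell '.' (not opp) -> no flip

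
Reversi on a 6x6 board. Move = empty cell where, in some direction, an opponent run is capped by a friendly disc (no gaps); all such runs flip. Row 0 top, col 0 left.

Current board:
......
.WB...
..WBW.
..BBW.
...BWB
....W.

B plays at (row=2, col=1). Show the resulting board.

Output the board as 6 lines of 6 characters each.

Place B at (2,1); scan 8 dirs for brackets.
Dir NW: first cell '.' (not opp) -> no flip
Dir N: opp run (1,1), next='.' -> no flip
Dir NE: first cell 'B' (not opp) -> no flip
Dir W: first cell '.' (not opp) -> no flip
Dir E: opp run (2,2) capped by B -> flip
Dir SW: first cell '.' (not opp) -> no flip
Dir S: first cell '.' (not opp) -> no flip
Dir SE: first cell 'B' (not opp) -> no flip
All flips: (2,2)

Answer: ......
.WB...
.BBBW.
..BBW.
...BWB
....W.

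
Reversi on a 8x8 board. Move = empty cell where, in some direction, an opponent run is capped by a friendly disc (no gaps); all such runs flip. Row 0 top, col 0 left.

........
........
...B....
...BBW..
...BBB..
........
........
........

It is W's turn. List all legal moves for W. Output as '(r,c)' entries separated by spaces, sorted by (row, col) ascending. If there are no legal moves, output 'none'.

Answer: (3,2) (5,3) (5,5)

Derivation:
(1,2): no bracket -> illegal
(1,3): no bracket -> illegal
(1,4): no bracket -> illegal
(2,2): no bracket -> illegal
(2,4): no bracket -> illegal
(2,5): no bracket -> illegal
(3,2): flips 2 -> legal
(3,6): no bracket -> illegal
(4,2): no bracket -> illegal
(4,6): no bracket -> illegal
(5,2): no bracket -> illegal
(5,3): flips 1 -> legal
(5,4): no bracket -> illegal
(5,5): flips 1 -> legal
(5,6): no bracket -> illegal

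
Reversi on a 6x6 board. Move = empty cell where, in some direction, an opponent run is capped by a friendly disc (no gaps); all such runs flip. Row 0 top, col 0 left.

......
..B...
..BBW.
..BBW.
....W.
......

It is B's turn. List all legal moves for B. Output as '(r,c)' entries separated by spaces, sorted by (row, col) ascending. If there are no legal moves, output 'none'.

Answer: (1,5) (2,5) (3,5) (4,5) (5,5)

Derivation:
(1,3): no bracket -> illegal
(1,4): no bracket -> illegal
(1,5): flips 1 -> legal
(2,5): flips 1 -> legal
(3,5): flips 1 -> legal
(4,3): no bracket -> illegal
(4,5): flips 1 -> legal
(5,3): no bracket -> illegal
(5,4): no bracket -> illegal
(5,5): flips 1 -> legal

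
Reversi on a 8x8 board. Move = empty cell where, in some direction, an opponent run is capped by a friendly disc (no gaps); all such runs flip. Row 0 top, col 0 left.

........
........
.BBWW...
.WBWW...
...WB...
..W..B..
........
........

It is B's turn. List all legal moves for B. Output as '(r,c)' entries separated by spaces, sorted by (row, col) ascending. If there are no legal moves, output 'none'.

Answer: (1,4) (2,5) (3,0) (3,5) (4,0) (4,1) (4,2) (5,4)

Derivation:
(1,2): no bracket -> illegal
(1,3): no bracket -> illegal
(1,4): flips 3 -> legal
(1,5): no bracket -> illegal
(2,0): no bracket -> illegal
(2,5): flips 2 -> legal
(3,0): flips 1 -> legal
(3,5): flips 2 -> legal
(4,0): flips 1 -> legal
(4,1): flips 1 -> legal
(4,2): flips 1 -> legal
(4,5): no bracket -> illegal
(5,1): no bracket -> illegal
(5,3): no bracket -> illegal
(5,4): flips 1 -> legal
(6,1): no bracket -> illegal
(6,2): no bracket -> illegal
(6,3): no bracket -> illegal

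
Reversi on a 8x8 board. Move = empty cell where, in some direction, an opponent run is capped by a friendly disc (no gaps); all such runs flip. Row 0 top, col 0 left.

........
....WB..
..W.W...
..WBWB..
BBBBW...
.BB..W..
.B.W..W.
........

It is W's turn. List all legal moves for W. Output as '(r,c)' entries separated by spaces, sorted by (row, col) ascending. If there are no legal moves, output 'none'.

Answer: (0,6) (1,6) (2,6) (3,0) (3,6) (4,6) (5,0) (5,4) (6,0) (6,2) (7,0)

Derivation:
(0,4): no bracket -> illegal
(0,5): no bracket -> illegal
(0,6): flips 1 -> legal
(1,6): flips 1 -> legal
(2,3): no bracket -> illegal
(2,5): no bracket -> illegal
(2,6): flips 1 -> legal
(3,0): flips 2 -> legal
(3,1): no bracket -> illegal
(3,6): flips 1 -> legal
(4,5): no bracket -> illegal
(4,6): flips 1 -> legal
(5,0): flips 1 -> legal
(5,3): no bracket -> illegal
(5,4): flips 1 -> legal
(6,0): flips 3 -> legal
(6,2): flips 2 -> legal
(7,0): flips 3 -> legal
(7,1): no bracket -> illegal
(7,2): no bracket -> illegal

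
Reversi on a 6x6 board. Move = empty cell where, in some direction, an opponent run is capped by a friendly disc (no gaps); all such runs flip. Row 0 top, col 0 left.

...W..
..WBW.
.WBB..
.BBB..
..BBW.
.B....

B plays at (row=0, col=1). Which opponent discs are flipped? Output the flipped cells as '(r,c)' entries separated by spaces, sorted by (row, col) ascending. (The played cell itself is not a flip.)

Answer: (1,2)

Derivation:
Dir NW: edge -> no flip
Dir N: edge -> no flip
Dir NE: edge -> no flip
Dir W: first cell '.' (not opp) -> no flip
Dir E: first cell '.' (not opp) -> no flip
Dir SW: first cell '.' (not opp) -> no flip
Dir S: first cell '.' (not opp) -> no flip
Dir SE: opp run (1,2) capped by B -> flip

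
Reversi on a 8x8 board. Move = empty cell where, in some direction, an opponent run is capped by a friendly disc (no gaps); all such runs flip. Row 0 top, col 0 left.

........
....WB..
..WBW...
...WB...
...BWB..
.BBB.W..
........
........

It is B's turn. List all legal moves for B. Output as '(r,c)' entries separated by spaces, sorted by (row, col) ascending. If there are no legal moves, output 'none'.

(0,3): no bracket -> illegal
(0,4): flips 2 -> legal
(0,5): flips 1 -> legal
(1,1): no bracket -> illegal
(1,2): no bracket -> illegal
(1,3): flips 1 -> legal
(2,1): flips 1 -> legal
(2,5): flips 1 -> legal
(3,1): no bracket -> illegal
(3,2): flips 1 -> legal
(3,5): flips 1 -> legal
(4,2): flips 2 -> legal
(4,6): no bracket -> illegal
(5,4): flips 1 -> legal
(5,6): no bracket -> illegal
(6,4): no bracket -> illegal
(6,5): flips 1 -> legal
(6,6): no bracket -> illegal

Answer: (0,4) (0,5) (1,3) (2,1) (2,5) (3,2) (3,5) (4,2) (5,4) (6,5)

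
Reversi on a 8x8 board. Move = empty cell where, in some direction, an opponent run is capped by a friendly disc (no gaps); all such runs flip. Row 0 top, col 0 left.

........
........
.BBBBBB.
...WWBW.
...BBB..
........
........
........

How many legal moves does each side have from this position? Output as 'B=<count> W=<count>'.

-- B to move --
(2,7): flips 1 -> legal
(3,2): flips 2 -> legal
(3,7): flips 1 -> legal
(4,2): flips 1 -> legal
(4,6): flips 1 -> legal
(4,7): flips 1 -> legal
B mobility = 6
-- W to move --
(1,0): no bracket -> illegal
(1,1): flips 1 -> legal
(1,2): flips 1 -> legal
(1,3): flips 1 -> legal
(1,4): flips 2 -> legal
(1,5): flips 1 -> legal
(1,6): flips 2 -> legal
(1,7): no bracket -> illegal
(2,0): no bracket -> illegal
(2,7): no bracket -> illegal
(3,0): no bracket -> illegal
(3,1): no bracket -> illegal
(3,2): no bracket -> illegal
(3,7): no bracket -> illegal
(4,2): no bracket -> illegal
(4,6): no bracket -> illegal
(5,2): flips 1 -> legal
(5,3): flips 1 -> legal
(5,4): flips 2 -> legal
(5,5): flips 1 -> legal
(5,6): flips 1 -> legal
W mobility = 11

Answer: B=6 W=11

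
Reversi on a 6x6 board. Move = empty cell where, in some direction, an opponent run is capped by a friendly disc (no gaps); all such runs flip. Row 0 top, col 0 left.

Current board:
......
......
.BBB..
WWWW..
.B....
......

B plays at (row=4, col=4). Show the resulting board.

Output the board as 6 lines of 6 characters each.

Answer: ......
......
.BBB..
WWWB..
.B..B.
......

Derivation:
Place B at (4,4); scan 8 dirs for brackets.
Dir NW: opp run (3,3) capped by B -> flip
Dir N: first cell '.' (not opp) -> no flip
Dir NE: first cell '.' (not opp) -> no flip
Dir W: first cell '.' (not opp) -> no flip
Dir E: first cell '.' (not opp) -> no flip
Dir SW: first cell '.' (not opp) -> no flip
Dir S: first cell '.' (not opp) -> no flip
Dir SE: first cell '.' (not opp) -> no flip
All flips: (3,3)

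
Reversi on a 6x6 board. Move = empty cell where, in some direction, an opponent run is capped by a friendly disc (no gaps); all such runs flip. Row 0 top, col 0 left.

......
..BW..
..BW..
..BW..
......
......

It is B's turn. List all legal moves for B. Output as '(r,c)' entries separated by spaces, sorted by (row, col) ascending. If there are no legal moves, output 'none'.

(0,2): no bracket -> illegal
(0,3): no bracket -> illegal
(0,4): flips 1 -> legal
(1,4): flips 2 -> legal
(2,4): flips 1 -> legal
(3,4): flips 2 -> legal
(4,2): no bracket -> illegal
(4,3): no bracket -> illegal
(4,4): flips 1 -> legal

Answer: (0,4) (1,4) (2,4) (3,4) (4,4)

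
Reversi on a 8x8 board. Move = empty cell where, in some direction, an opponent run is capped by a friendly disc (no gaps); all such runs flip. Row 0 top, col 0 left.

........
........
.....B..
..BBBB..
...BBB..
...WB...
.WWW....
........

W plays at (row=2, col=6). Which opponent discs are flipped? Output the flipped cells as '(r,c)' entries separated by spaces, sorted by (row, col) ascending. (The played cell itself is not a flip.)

Answer: (3,5) (4,4)

Derivation:
Dir NW: first cell '.' (not opp) -> no flip
Dir N: first cell '.' (not opp) -> no flip
Dir NE: first cell '.' (not opp) -> no flip
Dir W: opp run (2,5), next='.' -> no flip
Dir E: first cell '.' (not opp) -> no flip
Dir SW: opp run (3,5) (4,4) capped by W -> flip
Dir S: first cell '.' (not opp) -> no flip
Dir SE: first cell '.' (not opp) -> no flip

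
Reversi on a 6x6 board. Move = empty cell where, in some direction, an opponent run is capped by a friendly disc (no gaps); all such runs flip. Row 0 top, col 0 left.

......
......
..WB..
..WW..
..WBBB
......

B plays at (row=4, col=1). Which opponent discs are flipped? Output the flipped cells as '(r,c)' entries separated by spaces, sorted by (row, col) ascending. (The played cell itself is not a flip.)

Answer: (3,2) (4,2)

Derivation:
Dir NW: first cell '.' (not opp) -> no flip
Dir N: first cell '.' (not opp) -> no flip
Dir NE: opp run (3,2) capped by B -> flip
Dir W: first cell '.' (not opp) -> no flip
Dir E: opp run (4,2) capped by B -> flip
Dir SW: first cell '.' (not opp) -> no flip
Dir S: first cell '.' (not opp) -> no flip
Dir SE: first cell '.' (not opp) -> no flip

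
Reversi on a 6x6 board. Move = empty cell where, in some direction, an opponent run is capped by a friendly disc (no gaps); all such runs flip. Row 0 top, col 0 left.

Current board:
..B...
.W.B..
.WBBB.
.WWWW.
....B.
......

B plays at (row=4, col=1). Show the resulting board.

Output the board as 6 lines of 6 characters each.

Answer: ..B...
.W.B..
.WBBB.
.WBWW.
.B..B.
......

Derivation:
Place B at (4,1); scan 8 dirs for brackets.
Dir NW: first cell '.' (not opp) -> no flip
Dir N: opp run (3,1) (2,1) (1,1), next='.' -> no flip
Dir NE: opp run (3,2) capped by B -> flip
Dir W: first cell '.' (not opp) -> no flip
Dir E: first cell '.' (not opp) -> no flip
Dir SW: first cell '.' (not opp) -> no flip
Dir S: first cell '.' (not opp) -> no flip
Dir SE: first cell '.' (not opp) -> no flip
All flips: (3,2)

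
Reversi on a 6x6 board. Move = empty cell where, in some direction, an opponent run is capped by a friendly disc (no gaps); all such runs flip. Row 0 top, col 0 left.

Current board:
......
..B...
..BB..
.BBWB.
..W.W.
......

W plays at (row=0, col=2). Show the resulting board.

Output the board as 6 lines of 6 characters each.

Answer: ..W...
..W...
..WB..
.BWWB.
..W.W.
......

Derivation:
Place W at (0,2); scan 8 dirs for brackets.
Dir NW: edge -> no flip
Dir N: edge -> no flip
Dir NE: edge -> no flip
Dir W: first cell '.' (not opp) -> no flip
Dir E: first cell '.' (not opp) -> no flip
Dir SW: first cell '.' (not opp) -> no flip
Dir S: opp run (1,2) (2,2) (3,2) capped by W -> flip
Dir SE: first cell '.' (not opp) -> no flip
All flips: (1,2) (2,2) (3,2)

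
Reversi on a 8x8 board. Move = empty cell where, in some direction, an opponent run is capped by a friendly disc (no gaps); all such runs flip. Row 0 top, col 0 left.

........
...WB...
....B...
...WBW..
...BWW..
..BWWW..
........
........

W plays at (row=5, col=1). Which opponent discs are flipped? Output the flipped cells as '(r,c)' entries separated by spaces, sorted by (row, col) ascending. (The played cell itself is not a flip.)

Answer: (5,2)

Derivation:
Dir NW: first cell '.' (not opp) -> no flip
Dir N: first cell '.' (not opp) -> no flip
Dir NE: first cell '.' (not opp) -> no flip
Dir W: first cell '.' (not opp) -> no flip
Dir E: opp run (5,2) capped by W -> flip
Dir SW: first cell '.' (not opp) -> no flip
Dir S: first cell '.' (not opp) -> no flip
Dir SE: first cell '.' (not opp) -> no flip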